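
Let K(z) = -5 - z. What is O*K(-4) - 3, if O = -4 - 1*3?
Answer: 4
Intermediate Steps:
O = -7 (O = -4 - 3 = -7)
O*K(-4) - 3 = -7*(-5 - 1*(-4)) - 3 = -7*(-5 + 4) - 3 = -7*(-1) - 3 = 7 - 3 = 4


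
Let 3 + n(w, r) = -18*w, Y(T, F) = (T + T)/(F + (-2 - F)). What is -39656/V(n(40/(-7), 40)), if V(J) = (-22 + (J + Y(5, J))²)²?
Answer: -23803514/48359968281 ≈ -0.00049222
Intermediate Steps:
Y(T, F) = -T (Y(T, F) = (2*T)/(-2) = (2*T)*(-½) = -T)
n(w, r) = -3 - 18*w
V(J) = (-22 + (-5 + J)²)² (V(J) = (-22 + (J - 1*5)²)² = (-22 + (J - 5)²)² = (-22 + (-5 + J)²)²)
-39656/V(n(40/(-7), 40)) = -39656/(-22 + (-5 + (-3 - 720/(-7)))²)² = -39656/(-22 + (-5 + (-3 - 720*(-1)/7))²)² = -39656/(-22 + (-5 + (-3 - 18*(-40/7)))²)² = -39656/(-22 + (-5 + (-3 + 720/7))²)² = -39656/(-22 + (-5 + 699/7)²)² = -39656/(-22 + (664/7)²)² = -39656/(-22 + 440896/49)² = -39656/((439818/49)²) = -39656/193439873124/2401 = -39656*2401/193439873124 = -23803514/48359968281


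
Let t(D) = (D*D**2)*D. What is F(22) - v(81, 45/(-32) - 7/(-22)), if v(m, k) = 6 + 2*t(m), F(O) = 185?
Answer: -86093263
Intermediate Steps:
t(D) = D**4 (t(D) = D**3*D = D**4)
v(m, k) = 6 + 2*m**4
F(22) - v(81, 45/(-32) - 7/(-22)) = 185 - (6 + 2*81**4) = 185 - (6 + 2*43046721) = 185 - (6 + 86093442) = 185 - 1*86093448 = 185 - 86093448 = -86093263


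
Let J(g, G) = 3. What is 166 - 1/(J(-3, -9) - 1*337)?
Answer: 55445/334 ≈ 166.00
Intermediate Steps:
166 - 1/(J(-3, -9) - 1*337) = 166 - 1/(3 - 1*337) = 166 - 1/(3 - 337) = 166 - 1/(-334) = 166 - 1*(-1/334) = 166 + 1/334 = 55445/334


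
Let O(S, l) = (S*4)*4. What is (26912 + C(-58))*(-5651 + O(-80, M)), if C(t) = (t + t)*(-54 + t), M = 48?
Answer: -276574624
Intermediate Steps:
C(t) = 2*t*(-54 + t) (C(t) = (2*t)*(-54 + t) = 2*t*(-54 + t))
O(S, l) = 16*S (O(S, l) = (4*S)*4 = 16*S)
(26912 + C(-58))*(-5651 + O(-80, M)) = (26912 + 2*(-58)*(-54 - 58))*(-5651 + 16*(-80)) = (26912 + 2*(-58)*(-112))*(-5651 - 1280) = (26912 + 12992)*(-6931) = 39904*(-6931) = -276574624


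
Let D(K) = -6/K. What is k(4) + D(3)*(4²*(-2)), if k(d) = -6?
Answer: 58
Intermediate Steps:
k(4) + D(3)*(4²*(-2)) = -6 + (-6/3)*(4²*(-2)) = -6 + (-6*⅓)*(16*(-2)) = -6 - 2*(-32) = -6 + 64 = 58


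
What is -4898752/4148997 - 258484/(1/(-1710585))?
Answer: 1834515755196401828/4148997 ≈ 4.4216e+11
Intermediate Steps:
-4898752/4148997 - 258484/(1/(-1710585)) = -4898752*1/4148997 - 258484/(-1/1710585) = -4898752/4148997 - 258484*(-1710585) = -4898752/4148997 + 442158853140 = 1834515755196401828/4148997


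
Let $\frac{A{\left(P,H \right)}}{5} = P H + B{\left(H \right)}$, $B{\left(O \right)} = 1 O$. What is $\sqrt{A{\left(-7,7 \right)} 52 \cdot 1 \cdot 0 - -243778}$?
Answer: $\sqrt{243778} \approx 493.74$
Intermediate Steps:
$B{\left(O \right)} = O$
$A{\left(P,H \right)} = 5 H + 5 H P$ ($A{\left(P,H \right)} = 5 \left(P H + H\right) = 5 \left(H P + H\right) = 5 \left(H + H P\right) = 5 H + 5 H P$)
$\sqrt{A{\left(-7,7 \right)} 52 \cdot 1 \cdot 0 - -243778} = \sqrt{5 \cdot 7 \left(1 - 7\right) 52 \cdot 1 \cdot 0 - -243778} = \sqrt{5 \cdot 7 \left(-6\right) 52 \cdot 0 + 243778} = \sqrt{\left(-210\right) 52 \cdot 0 + 243778} = \sqrt{\left(-10920\right) 0 + 243778} = \sqrt{0 + 243778} = \sqrt{243778}$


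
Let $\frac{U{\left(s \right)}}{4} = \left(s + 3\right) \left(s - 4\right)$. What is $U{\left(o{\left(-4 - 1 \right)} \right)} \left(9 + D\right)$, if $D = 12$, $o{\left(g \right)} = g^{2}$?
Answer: $49392$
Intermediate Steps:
$U{\left(s \right)} = 4 \left(-4 + s\right) \left(3 + s\right)$ ($U{\left(s \right)} = 4 \left(s + 3\right) \left(s - 4\right) = 4 \left(3 + s\right) \left(-4 + s\right) = 4 \left(-4 + s\right) \left(3 + s\right)$)
$U{\left(o{\left(-4 - 1 \right)} \right)} \left(9 + D\right) = \left(-48 - 4 \left(-4 - 1\right)^{2} + 4 \left(\left(-4 - 1\right)^{2}\right)^{2}\right) \left(9 + 12\right) = \left(-48 - 4 \left(-5\right)^{2} + 4 \left(\left(-5\right)^{2}\right)^{2}\right) 21 = \left(-48 - 100 + 4 \cdot 25^{2}\right) 21 = \left(-48 - 100 + 4 \cdot 625\right) 21 = \left(-48 - 100 + 2500\right) 21 = 2352 \cdot 21 = 49392$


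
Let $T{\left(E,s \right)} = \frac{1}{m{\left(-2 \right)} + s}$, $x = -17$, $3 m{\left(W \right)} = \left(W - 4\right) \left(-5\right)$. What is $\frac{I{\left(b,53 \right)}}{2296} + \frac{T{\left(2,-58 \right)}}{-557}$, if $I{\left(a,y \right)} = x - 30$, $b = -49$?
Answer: $- \frac{156787}{7673232} \approx -0.020433$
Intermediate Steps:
$m{\left(W \right)} = \frac{20}{3} - \frac{5 W}{3}$ ($m{\left(W \right)} = \frac{\left(W - 4\right) \left(-5\right)}{3} = \frac{\left(-4 + W\right) \left(-5\right)}{3} = \frac{20 - 5 W}{3} = \frac{20}{3} - \frac{5 W}{3}$)
$T{\left(E,s \right)} = \frac{1}{10 + s}$ ($T{\left(E,s \right)} = \frac{1}{\left(\frac{20}{3} - - \frac{10}{3}\right) + s} = \frac{1}{\left(\frac{20}{3} + \frac{10}{3}\right) + s} = \frac{1}{10 + s}$)
$I{\left(a,y \right)} = -47$ ($I{\left(a,y \right)} = -17 - 30 = -47$)
$\frac{I{\left(b,53 \right)}}{2296} + \frac{T{\left(2,-58 \right)}}{-557} = - \frac{47}{2296} + \frac{1}{\left(10 - 58\right) \left(-557\right)} = \left(-47\right) \frac{1}{2296} + \frac{1}{-48} \left(- \frac{1}{557}\right) = - \frac{47}{2296} - - \frac{1}{26736} = - \frac{47}{2296} + \frac{1}{26736} = - \frac{156787}{7673232}$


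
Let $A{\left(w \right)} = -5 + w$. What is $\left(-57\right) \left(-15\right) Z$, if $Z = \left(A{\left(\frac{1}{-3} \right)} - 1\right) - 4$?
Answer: $-8835$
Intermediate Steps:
$Z = - \frac{31}{3}$ ($Z = \left(\left(-5 + \frac{1}{-3}\right) - 1\right) - 4 = \left(\left(-5 - \frac{1}{3}\right) - 1\right) - 4 = \left(- \frac{16}{3} - 1\right) - 4 = - \frac{19}{3} - 4 = - \frac{31}{3} \approx -10.333$)
$\left(-57\right) \left(-15\right) Z = \left(-57\right) \left(-15\right) \left(- \frac{31}{3}\right) = 855 \left(- \frac{31}{3}\right) = -8835$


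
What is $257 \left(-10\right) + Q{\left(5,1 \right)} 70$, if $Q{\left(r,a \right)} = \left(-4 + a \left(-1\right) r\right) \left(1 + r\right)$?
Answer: $-6350$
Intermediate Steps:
$Q{\left(r,a \right)} = \left(1 + r\right) \left(-4 - a r\right)$ ($Q{\left(r,a \right)} = \left(-4 + - a r\right) \left(1 + r\right) = \left(-4 - a r\right) \left(1 + r\right) = \left(1 + r\right) \left(-4 - a r\right)$)
$257 \left(-10\right) + Q{\left(5,1 \right)} 70 = 257 \left(-10\right) + \left(-4 - 20 - 1 \cdot 5 - 1 \cdot 5^{2}\right) 70 = -2570 + \left(-4 - 20 - 5 - 1 \cdot 25\right) 70 = -2570 + \left(-4 - 20 - 5 - 25\right) 70 = -2570 - 3780 = -6350$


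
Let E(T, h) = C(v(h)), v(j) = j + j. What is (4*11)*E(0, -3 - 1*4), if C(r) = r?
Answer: -616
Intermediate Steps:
v(j) = 2*j
E(T, h) = 2*h
(4*11)*E(0, -3 - 1*4) = (4*11)*(2*(-3 - 1*4)) = 44*(2*(-3 - 4)) = 44*(2*(-7)) = 44*(-14) = -616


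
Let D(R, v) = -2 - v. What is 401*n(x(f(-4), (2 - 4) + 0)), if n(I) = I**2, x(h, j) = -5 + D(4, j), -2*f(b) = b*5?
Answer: 10025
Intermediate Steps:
f(b) = -5*b/2 (f(b) = -b*5/2 = -5*b/2)
x(h, j) = -7 - j (x(h, j) = -5 + (-2 - j) = -7 - j)
401*n(x(f(-4), (2 - 4) + 0)) = 401*(-7 - ((2 - 4) + 0))**2 = 401*(-7 - (-2 + 0))**2 = 401*(-7 - 1*(-2))**2 = 401*(-7 + 2)**2 = 401*(-5)**2 = 401*25 = 10025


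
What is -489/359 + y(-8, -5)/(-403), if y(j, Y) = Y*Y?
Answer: -206042/144677 ≈ -1.4242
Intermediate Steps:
y(j, Y) = Y**2
-489/359 + y(-8, -5)/(-403) = -489/359 + (-5)**2/(-403) = -489*1/359 + 25*(-1/403) = -489/359 - 25/403 = -206042/144677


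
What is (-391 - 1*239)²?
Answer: 396900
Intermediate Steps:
(-391 - 1*239)² = (-391 - 239)² = (-630)² = 396900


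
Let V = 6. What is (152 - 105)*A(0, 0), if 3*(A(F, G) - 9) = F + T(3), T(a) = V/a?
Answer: 1363/3 ≈ 454.33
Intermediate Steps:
T(a) = 6/a
A(F, G) = 29/3 + F/3 (A(F, G) = 9 + (F + 6/3)/3 = 9 + (F + 6*(⅓))/3 = 9 + (F + 2)/3 = 9 + (2 + F)/3 = 9 + (⅔ + F/3) = 29/3 + F/3)
(152 - 105)*A(0, 0) = (152 - 105)*(29/3 + (⅓)*0) = 47*(29/3 + 0) = 47*(29/3) = 1363/3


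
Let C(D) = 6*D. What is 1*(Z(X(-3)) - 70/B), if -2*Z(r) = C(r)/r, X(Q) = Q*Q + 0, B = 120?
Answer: -43/12 ≈ -3.5833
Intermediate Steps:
X(Q) = Q² (X(Q) = Q² + 0 = Q²)
Z(r) = -3 (Z(r) = -6*r/(2*r) = -½*6 = -3)
1*(Z(X(-3)) - 70/B) = 1*(-3 - 70/120) = 1*(-3 - 70*1/120) = 1*(-3 - 7/12) = 1*(-43/12) = -43/12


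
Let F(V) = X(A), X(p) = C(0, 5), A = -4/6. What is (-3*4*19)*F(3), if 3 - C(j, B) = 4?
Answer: 228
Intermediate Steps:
C(j, B) = -1 (C(j, B) = 3 - 1*4 = 3 - 4 = -1)
A = -2/3 (A = -4*1/6 = -2/3 ≈ -0.66667)
X(p) = -1
F(V) = -1
(-3*4*19)*F(3) = (-3*4*19)*(-1) = -12*19*(-1) = -228*(-1) = 228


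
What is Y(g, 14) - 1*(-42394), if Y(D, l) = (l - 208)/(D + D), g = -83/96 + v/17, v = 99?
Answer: 342936338/8093 ≈ 42374.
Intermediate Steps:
g = 8093/1632 (g = -83/96 + 99/17 = 8093/1632 ≈ 4.9589)
Y(D, l) = (-208 + l)/(2*D) (Y(D, l) = (-208 + l)/((2*D)) = (-208 + l)*(1/(2*D)) = (-208 + l)/(2*D))
Y(g, 14) - 1*(-42394) = (-208 + 14)/(2*(8093/1632)) - 1*(-42394) = (½)*(1632/8093)*(-194) + 42394 = -158304/8093 + 42394 = 342936338/8093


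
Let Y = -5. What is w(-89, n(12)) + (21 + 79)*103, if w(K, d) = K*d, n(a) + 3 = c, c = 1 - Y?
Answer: 10033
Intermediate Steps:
c = 6 (c = 1 - 1*(-5) = 1 + 5 = 6)
n(a) = 3 (n(a) = -3 + 6 = 3)
w(-89, n(12)) + (21 + 79)*103 = -89*3 + (21 + 79)*103 = -267 + 100*103 = -267 + 10300 = 10033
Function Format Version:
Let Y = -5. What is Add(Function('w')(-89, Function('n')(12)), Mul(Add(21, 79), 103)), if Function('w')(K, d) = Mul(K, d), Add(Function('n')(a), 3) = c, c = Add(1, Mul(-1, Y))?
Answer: 10033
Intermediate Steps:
c = 6 (c = Add(1, Mul(-1, -5)) = Add(1, 5) = 6)
Function('n')(a) = 3 (Function('n')(a) = Add(-3, 6) = 3)
Add(Function('w')(-89, Function('n')(12)), Mul(Add(21, 79), 103)) = Add(Mul(-89, 3), Mul(Add(21, 79), 103)) = Add(-267, Mul(100, 103)) = Add(-267, 10300) = 10033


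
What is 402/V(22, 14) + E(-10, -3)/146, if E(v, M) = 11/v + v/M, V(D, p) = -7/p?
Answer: -3521453/4380 ≈ -803.98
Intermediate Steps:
402/V(22, 14) + E(-10, -3)/146 = 402/((-7/14)) + (11/(-10) - 10/(-3))/146 = 402/((-7*1/14)) + (11*(-1/10) - 10*(-1/3))*(1/146) = 402/(-1/2) + (-11/10 + 10/3)*(1/146) = 402*(-2) + (67/30)*(1/146) = -804 + 67/4380 = -3521453/4380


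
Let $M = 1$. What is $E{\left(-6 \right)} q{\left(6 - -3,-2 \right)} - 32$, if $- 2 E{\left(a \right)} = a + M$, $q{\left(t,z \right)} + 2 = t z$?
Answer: $-82$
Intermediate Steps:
$q{\left(t,z \right)} = -2 + t z$
$E{\left(a \right)} = - \frac{1}{2} - \frac{a}{2}$ ($E{\left(a \right)} = - \frac{a + 1}{2} = - \frac{1 + a}{2} = - \frac{1}{2} - \frac{a}{2}$)
$E{\left(-6 \right)} q{\left(6 - -3,-2 \right)} - 32 = \left(- \frac{1}{2} - -3\right) \left(-2 + \left(6 - -3\right) \left(-2\right)\right) - 32 = \left(- \frac{1}{2} + 3\right) \left(-2 + \left(6 + 3\right) \left(-2\right)\right) - 32 = \frac{5 \left(-2 + 9 \left(-2\right)\right)}{2} - 32 = \frac{5 \left(-2 - 18\right)}{2} - 32 = \frac{5}{2} \left(-20\right) - 32 = -50 - 32 = -82$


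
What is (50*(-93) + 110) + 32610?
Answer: 28070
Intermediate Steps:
(50*(-93) + 110) + 32610 = (-4650 + 110) + 32610 = -4540 + 32610 = 28070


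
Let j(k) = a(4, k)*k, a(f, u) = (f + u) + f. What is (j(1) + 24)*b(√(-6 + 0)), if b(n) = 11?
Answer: 363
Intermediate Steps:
a(f, u) = u + 2*f
j(k) = k*(8 + k) (j(k) = (k + 2*4)*k = (k + 8)*k = (8 + k)*k = k*(8 + k))
(j(1) + 24)*b(√(-6 + 0)) = (1*(8 + 1) + 24)*11 = (1*9 + 24)*11 = (9 + 24)*11 = 33*11 = 363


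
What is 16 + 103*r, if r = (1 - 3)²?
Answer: 428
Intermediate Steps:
r = 4 (r = (-2)² = 4)
16 + 103*r = 16 + 103*4 = 16 + 412 = 428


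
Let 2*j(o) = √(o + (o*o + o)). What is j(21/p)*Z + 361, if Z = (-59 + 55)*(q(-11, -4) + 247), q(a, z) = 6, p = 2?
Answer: 361 - 1265*√21 ≈ -5436.0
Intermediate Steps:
j(o) = √(o² + 2*o)/2 (j(o) = √(o + (o*o + o))/2 = √(o + (o² + o))/2 = √(o + (o + o²))/2 = √(o² + 2*o)/2)
Z = -1012 (Z = (-59 + 55)*(6 + 247) = -4*253 = -1012)
j(21/p)*Z + 361 = (√((21/2)*(2 + 21/2))/2)*(-1012) + 361 = (√((21*(½))*(2 + 21*(½)))/2)*(-1012) + 361 = (√(21*(2 + 21/2)/2)/2)*(-1012) + 361 = (√((21/2)*(25/2))/2)*(-1012) + 361 = (√(525/4)/2)*(-1012) + 361 = ((5*√21/2)/2)*(-1012) + 361 = (5*√21/4)*(-1012) + 361 = -1265*√21 + 361 = 361 - 1265*√21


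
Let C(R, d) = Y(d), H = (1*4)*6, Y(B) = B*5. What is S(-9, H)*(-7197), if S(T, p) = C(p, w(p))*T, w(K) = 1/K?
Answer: 107955/8 ≈ 13494.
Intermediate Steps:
Y(B) = 5*B
w(K) = 1/K
H = 24 (H = 4*6 = 24)
C(R, d) = 5*d
S(T, p) = 5*T/p (S(T, p) = (5/p)*T = 5*T/p)
S(-9, H)*(-7197) = (5*(-9)/24)*(-7197) = (5*(-9)*(1/24))*(-7197) = -15/8*(-7197) = 107955/8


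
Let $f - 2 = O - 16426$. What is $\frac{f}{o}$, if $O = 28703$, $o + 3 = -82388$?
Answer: $- \frac{12279}{82391} \approx -0.14903$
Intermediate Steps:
$o = -82391$ ($o = -3 - 82388 = -82391$)
$f = 12279$ ($f = 2 + \left(28703 - 16426\right) = 2 + 12277 = 12279$)
$\frac{f}{o} = \frac{12279}{-82391} = 12279 \left(- \frac{1}{82391}\right) = - \frac{12279}{82391}$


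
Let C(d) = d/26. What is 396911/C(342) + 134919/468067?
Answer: 2415175304630/80039457 ≈ 30175.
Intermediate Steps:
C(d) = d/26 (C(d) = d*(1/26) = d/26)
396911/C(342) + 134919/468067 = 396911/(((1/26)*342)) + 134919/468067 = 396911/(171/13) + 134919*(1/468067) = 396911*(13/171) + 134919/468067 = 5159843/171 + 134919/468067 = 2415175304630/80039457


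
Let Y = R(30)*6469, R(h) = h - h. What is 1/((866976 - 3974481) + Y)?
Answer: -1/3107505 ≈ -3.2180e-7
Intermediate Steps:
R(h) = 0
Y = 0 (Y = 0*6469 = 0)
1/((866976 - 3974481) + Y) = 1/((866976 - 3974481) + 0) = 1/(-3107505 + 0) = 1/(-3107505) = -1/3107505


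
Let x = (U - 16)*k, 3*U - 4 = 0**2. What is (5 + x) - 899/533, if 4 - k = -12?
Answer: -369934/1599 ≈ -231.35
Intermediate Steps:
k = 16 (k = 4 - 1*(-12) = 4 + 12 = 16)
U = 4/3 (U = 4/3 + (1/3)*0**2 = 4/3 + (1/3)*0 = 4/3 + 0 = 4/3 ≈ 1.3333)
x = -704/3 (x = (4/3 - 16)*16 = -44/3*16 = -704/3 ≈ -234.67)
(5 + x) - 899/533 = (5 - 704/3) - 899/533 = -689/3 - 899*1/533 = -689/3 - 899/533 = -369934/1599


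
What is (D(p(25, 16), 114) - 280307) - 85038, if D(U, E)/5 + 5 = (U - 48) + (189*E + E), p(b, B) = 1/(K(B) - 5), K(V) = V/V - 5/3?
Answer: -4374285/17 ≈ -2.5731e+5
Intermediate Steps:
K(V) = -⅔ (K(V) = 1 - 5*⅓ = 1 - 5/3 = -⅔)
p(b, B) = -3/17 (p(b, B) = 1/(-⅔ - 5) = 1/(-17/3) = -3/17)
D(U, E) = -265 + 5*U + 950*E (D(U, E) = -25 + 5*((U - 48) + (189*E + E)) = -25 + 5*((-48 + U) + 190*E) = -25 + 5*(-48 + U + 190*E) = -25 + (-240 + 5*U + 950*E) = -265 + 5*U + 950*E)
(D(p(25, 16), 114) - 280307) - 85038 = ((-265 + 5*(-3/17) + 950*114) - 280307) - 85038 = ((-265 - 15/17 + 108300) - 280307) - 85038 = (1836580/17 - 280307) - 85038 = -2928639/17 - 85038 = -4374285/17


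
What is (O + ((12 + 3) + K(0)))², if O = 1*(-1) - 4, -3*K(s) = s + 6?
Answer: 64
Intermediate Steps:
K(s) = -2 - s/3 (K(s) = -(s + 6)/3 = -(6 + s)/3 = -2 - s/3)
O = -5 (O = -1 - 4 = -5)
(O + ((12 + 3) + K(0)))² = (-5 + ((12 + 3) + (-2 - ⅓*0)))² = (-5 + (15 + (-2 + 0)))² = (-5 + (15 - 2))² = (-5 + 13)² = 8² = 64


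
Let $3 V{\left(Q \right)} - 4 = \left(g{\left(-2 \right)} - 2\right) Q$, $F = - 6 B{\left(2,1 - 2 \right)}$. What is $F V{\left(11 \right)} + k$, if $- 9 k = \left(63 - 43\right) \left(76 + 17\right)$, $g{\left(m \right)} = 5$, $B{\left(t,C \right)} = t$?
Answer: $- \frac{1064}{3} \approx -354.67$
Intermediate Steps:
$F = -12$ ($F = \left(-6\right) 2 = -12$)
$k = - \frac{620}{3}$ ($k = - \frac{\left(63 - 43\right) \left(76 + 17\right)}{9} = - \frac{20 \cdot 93}{9} = \left(- \frac{1}{9}\right) 1860 = - \frac{620}{3} \approx -206.67$)
$V{\left(Q \right)} = \frac{4}{3} + Q$ ($V{\left(Q \right)} = \frac{4}{3} + \frac{\left(5 - 2\right) Q}{3} = \frac{4}{3} + \frac{3 Q}{3} = \frac{4}{3} + Q$)
$F V{\left(11 \right)} + k = - 12 \left(\frac{4}{3} + 11\right) - \frac{620}{3} = \left(-12\right) \frac{37}{3} - \frac{620}{3} = -148 - \frac{620}{3} = - \frac{1064}{3}$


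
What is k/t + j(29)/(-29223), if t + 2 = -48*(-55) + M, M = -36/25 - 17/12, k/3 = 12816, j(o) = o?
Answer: 337046845453/23102038089 ≈ 14.589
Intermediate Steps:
k = 38448 (k = 3*12816 = 38448)
M = -857/300 (M = -36*1/25 - 17*1/12 = -36/25 - 17/12 = -857/300 ≈ -2.8567)
t = 790543/300 (t = -2 + (-48*(-55) - 857/300) = -2 + (2640 - 857/300) = -2 + 791143/300 = 790543/300 ≈ 2635.1)
k/t + j(29)/(-29223) = 38448/(790543/300) + 29/(-29223) = 38448*(300/790543) + 29*(-1/29223) = 11534400/790543 - 29/29223 = 337046845453/23102038089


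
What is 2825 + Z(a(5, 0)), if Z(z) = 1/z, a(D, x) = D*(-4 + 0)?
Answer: 56499/20 ≈ 2824.9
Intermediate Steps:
a(D, x) = -4*D (a(D, x) = D*(-4) = -4*D)
2825 + Z(a(5, 0)) = 2825 + 1/(-4*5) = 2825 + 1/(-20) = 2825 - 1/20 = 56499/20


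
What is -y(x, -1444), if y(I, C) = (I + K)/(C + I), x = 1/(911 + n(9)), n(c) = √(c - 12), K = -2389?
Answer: (-2389*√3 + 2176378*I)/(-1315483*I + 1444*√3) ≈ -1.6544 + 9.4587e-10*I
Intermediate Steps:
n(c) = √(-12 + c)
x = 1/(911 + I*√3) (x = 1/(911 + √(-12 + 9)) = 1/(911 + √(-3)) = 1/(911 + I*√3) ≈ 0.0010977 - 2.087e-6*I)
y(I, C) = (-2389 + I)/(C + I) (y(I, C) = (I - 2389)/(C + I) = (-2389 + I)/(C + I))
-y(x, -1444) = -(-2389 + (911/829924 - I*√3/829924))/(-1444 + (911/829924 - I*√3/829924)) = -(-1982687525/829924 - I*√3/829924)/(-1198409345/829924 - I*√3/829924)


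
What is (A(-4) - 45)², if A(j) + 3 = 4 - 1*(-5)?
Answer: 1521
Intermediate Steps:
A(j) = 6 (A(j) = -3 + (4 - 1*(-5)) = -3 + (4 + 5) = -3 + 9 = 6)
(A(-4) - 45)² = (6 - 45)² = (-39)² = 1521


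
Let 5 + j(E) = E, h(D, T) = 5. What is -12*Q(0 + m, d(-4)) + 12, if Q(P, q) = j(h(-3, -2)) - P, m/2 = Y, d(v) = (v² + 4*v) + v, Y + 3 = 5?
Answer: 60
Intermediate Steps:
Y = 2 (Y = -3 + 5 = 2)
d(v) = v² + 5*v
m = 4 (m = 2*2 = 4)
j(E) = -5 + E
Q(P, q) = -P (Q(P, q) = (-5 + 5) - P = 0 - P = -P)
-12*Q(0 + m, d(-4)) + 12 = -(-12)*(0 + 4) + 12 = -(-12)*4 + 12 = -12*(-4) + 12 = 48 + 12 = 60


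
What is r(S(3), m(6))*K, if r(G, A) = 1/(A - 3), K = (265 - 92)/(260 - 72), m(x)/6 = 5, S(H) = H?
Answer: 173/5076 ≈ 0.034082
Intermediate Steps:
m(x) = 30 (m(x) = 6*5 = 30)
K = 173/188 ≈ 0.92021
r(G, A) = 1/(-3 + A)
r(S(3), m(6))*K = (173/188)/(-3 + 30) = (173/188)/27 = (1/27)*(173/188) = 173/5076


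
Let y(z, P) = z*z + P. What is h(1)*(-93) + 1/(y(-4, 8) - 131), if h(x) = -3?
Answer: 29852/107 ≈ 278.99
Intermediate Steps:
y(z, P) = P + z**2 (y(z, P) = z**2 + P = P + z**2)
h(1)*(-93) + 1/(y(-4, 8) - 131) = -3*(-93) + 1/((8 + (-4)**2) - 131) = 279 + 1/((8 + 16) - 131) = 279 + 1/(24 - 131) = 279 + 1/(-107) = 279 - 1/107 = 29852/107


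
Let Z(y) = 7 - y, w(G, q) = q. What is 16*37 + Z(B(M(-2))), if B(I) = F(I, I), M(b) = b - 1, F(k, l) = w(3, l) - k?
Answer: 599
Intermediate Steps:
F(k, l) = l - k
M(b) = -1 + b
B(I) = 0 (B(I) = I - I = 0)
16*37 + Z(B(M(-2))) = 16*37 + (7 - 1*0) = 592 + (7 + 0) = 592 + 7 = 599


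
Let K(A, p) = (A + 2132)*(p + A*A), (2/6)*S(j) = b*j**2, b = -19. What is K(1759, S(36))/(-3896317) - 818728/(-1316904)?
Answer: -1934072846101150/641384430321 ≈ -3015.5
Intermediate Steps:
S(j) = -57*j**2 (S(j) = 3*(-19*j**2) = -57*j**2)
K(A, p) = (2132 + A)*(p + A**2)
K(1759, S(36))/(-3896317) - 818728/(-1316904) = (1759**3 + 2132*(-57*36**2) + 2132*1759**2 + 1759*(-57*36**2))/(-3896317) - 818728/(-1316904) = (5442488479 + 2132*(-57*1296) + 2132*3094081 + 1759*(-57*1296))*(-1/3896317) - 818728*(-1/1316904) = (5442488479 + 2132*(-73872) + 6596580692 + 1759*(-73872))*(-1/3896317) + 102341/164613 = (5442488479 - 157495104 + 6596580692 - 129940848)*(-1/3896317) + 102341/164613 = 11751633219*(-1/3896317) + 102341/164613 = -11751633219/3896317 + 102341/164613 = -1934072846101150/641384430321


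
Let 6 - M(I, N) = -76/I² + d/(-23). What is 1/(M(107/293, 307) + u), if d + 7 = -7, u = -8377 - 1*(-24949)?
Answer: 263327/4515338772 ≈ 5.8318e-5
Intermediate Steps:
u = 16572 (u = -8377 + 24949 = 16572)
d = -14 (d = -7 - 7 = -14)
M(I, N) = 124/23 + 76/I² (M(I, N) = 6 - (-76/I² - 14/(-23)) = 6 - (-76/I² - 14*(-1/23)) = 6 - (-76/I² + 14/23) = 6 - (14/23 - 76/I²) = 6 + (-14/23 + 76/I²) = 124/23 + 76/I²)
1/(M(107/293, 307) + u) = 1/((124/23 + 76/(107/293)²) + 16572) = 1/((124/23 + 76*(85849/11449)) + 16572) = 1/((124/23 + 6524524/11449) + 16572) = 1/(151483728/263327 + 16572) = 1/(4515338772/263327) = 263327/4515338772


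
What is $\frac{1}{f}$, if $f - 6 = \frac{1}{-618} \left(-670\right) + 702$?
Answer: $\frac{309}{219107} \approx 0.0014103$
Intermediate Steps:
$f = \frac{219107}{309}$ ($f = 6 + \left(\frac{1}{-618} \left(-670\right) + 702\right) = 6 + \left(\left(- \frac{1}{618}\right) \left(-670\right) + 702\right) = 6 + \left(\frac{335}{309} + 702\right) = 6 + \frac{217253}{309} = \frac{219107}{309} \approx 709.08$)
$\frac{1}{f} = \frac{1}{\frac{219107}{309}} = \frac{309}{219107}$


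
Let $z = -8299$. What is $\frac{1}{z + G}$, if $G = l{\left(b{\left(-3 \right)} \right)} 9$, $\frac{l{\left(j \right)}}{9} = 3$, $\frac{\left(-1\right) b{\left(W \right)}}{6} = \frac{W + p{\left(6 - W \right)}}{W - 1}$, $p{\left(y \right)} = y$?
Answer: $- \frac{1}{8056} \approx -0.00012413$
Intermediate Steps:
$b{\left(W \right)} = - \frac{36}{-1 + W}$ ($b{\left(W \right)} = - 6 \frac{W - \left(-6 + W\right)}{W - 1} = - 6 \frac{6}{-1 + W} = - \frac{36}{-1 + W}$)
$l{\left(j \right)} = 27$ ($l{\left(j \right)} = 9 \cdot 3 = 27$)
$G = 243$ ($G = 27 \cdot 9 = 243$)
$\frac{1}{z + G} = \frac{1}{-8299 + 243} = \frac{1}{-8056} = - \frac{1}{8056}$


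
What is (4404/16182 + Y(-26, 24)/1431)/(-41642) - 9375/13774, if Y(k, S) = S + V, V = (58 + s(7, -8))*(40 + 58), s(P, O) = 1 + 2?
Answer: -251154300707867/368944455628926 ≈ -0.68074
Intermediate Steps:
s(P, O) = 3
V = 5978 (V = (58 + 3)*(40 + 58) = 61*98 = 5978)
Y(k, S) = 5978 + S (Y(k, S) = S + 5978 = 5978 + S)
(4404/16182 + Y(-26, 24)/1431)/(-41642) - 9375/13774 = (4404/16182 + (5978 + 24)/1431)/(-41642) - 9375/13774 = (4404*(1/16182) + 6002*(1/1431))*(-1/41642) - 9375*1/13774 = (734/2697 + 6002/1431)*(-1/41642) - 9375/13774 = (5745916/1286469)*(-1/41642) - 9375/13774 = -2872958/26785571049 - 9375/13774 = -251154300707867/368944455628926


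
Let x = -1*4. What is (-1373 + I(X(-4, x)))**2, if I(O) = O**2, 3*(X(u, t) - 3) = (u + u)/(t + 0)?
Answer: 149719696/81 ≈ 1.8484e+6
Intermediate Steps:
x = -4
X(u, t) = 3 + 2*u/(3*t) (X(u, t) = 3 + ((u + u)/(t + 0))/3 = 3 + ((2*u)/t)/3 = 3 + (2*u/t)/3 = 3 + 2*u/(3*t))
(-1373 + I(X(-4, x)))**2 = (-1373 + (3 + (2/3)*(-4)/(-4))**2)**2 = (-1373 + (3 + (2/3)*(-4)*(-1/4))**2)**2 = (-1373 + (3 + 2/3)**2)**2 = (-1373 + (11/3)**2)**2 = (-1373 + 121/9)**2 = (-12236/9)**2 = 149719696/81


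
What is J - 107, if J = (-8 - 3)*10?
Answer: -217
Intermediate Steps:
J = -110 (J = -11*10 = -110)
J - 107 = -110 - 107 = -217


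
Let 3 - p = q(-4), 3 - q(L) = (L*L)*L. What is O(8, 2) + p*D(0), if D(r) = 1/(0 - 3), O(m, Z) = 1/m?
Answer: 515/24 ≈ 21.458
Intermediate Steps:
q(L) = 3 - L³ (q(L) = 3 - L*L*L = 3 - L²*L = 3 - L³)
p = -64 (p = 3 - (3 - 1*(-4)³) = 3 - (3 - 1*(-64)) = 3 - (3 + 64) = 3 - 1*67 = 3 - 67 = -64)
D(r) = -⅓ (D(r) = 1/(-3) = -⅓)
O(8, 2) + p*D(0) = 1/8 - 64*(-⅓) = ⅛ + 64/3 = 515/24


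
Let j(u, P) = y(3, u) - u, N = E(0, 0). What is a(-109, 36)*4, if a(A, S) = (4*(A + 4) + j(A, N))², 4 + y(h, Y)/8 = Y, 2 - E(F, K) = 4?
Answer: 5904900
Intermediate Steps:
E(F, K) = -2 (E(F, K) = 2 - 1*4 = 2 - 4 = -2)
y(h, Y) = -32 + 8*Y
N = -2
j(u, P) = -32 + 7*u (j(u, P) = (-32 + 8*u) - u = -32 + 7*u)
a(A, S) = (-16 + 11*A)² (a(A, S) = (4*(A + 4) + (-32 + 7*A))² = (4*(4 + A) + (-32 + 7*A))² = ((16 + 4*A) + (-32 + 7*A))² = (-16 + 11*A)²)
a(-109, 36)*4 = (-16 + 11*(-109))²*4 = (-16 - 1199)²*4 = (-1215)²*4 = 1476225*4 = 5904900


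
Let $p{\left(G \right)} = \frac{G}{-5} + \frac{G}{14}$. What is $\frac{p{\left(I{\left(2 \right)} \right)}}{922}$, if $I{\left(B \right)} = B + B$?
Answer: $- \frac{9}{16135} \approx -0.00055779$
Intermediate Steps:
$I{\left(B \right)} = 2 B$
$p{\left(G \right)} = - \frac{9 G}{70}$ ($p{\left(G \right)} = G \left(- \frac{1}{5}\right) + G \frac{1}{14} = - \frac{G}{5} + \frac{G}{14} = - \frac{9 G}{70}$)
$\frac{p{\left(I{\left(2 \right)} \right)}}{922} = \frac{\left(- \frac{9}{70}\right) 2 \cdot 2}{922} = \left(- \frac{9}{70}\right) 4 \cdot \frac{1}{922} = \left(- \frac{18}{35}\right) \frac{1}{922} = - \frac{9}{16135}$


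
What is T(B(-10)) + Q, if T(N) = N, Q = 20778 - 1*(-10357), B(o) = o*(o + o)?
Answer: 31335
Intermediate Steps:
B(o) = 2*o² (B(o) = o*(2*o) = 2*o²)
Q = 31135 (Q = 20778 + 10357 = 31135)
T(B(-10)) + Q = 2*(-10)² + 31135 = 2*100 + 31135 = 200 + 31135 = 31335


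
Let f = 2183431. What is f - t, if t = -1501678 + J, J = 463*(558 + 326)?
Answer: 3275817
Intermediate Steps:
J = 409292 (J = 463*884 = 409292)
t = -1092386 (t = -1501678 + 409292 = -1092386)
f - t = 2183431 - 1*(-1092386) = 2183431 + 1092386 = 3275817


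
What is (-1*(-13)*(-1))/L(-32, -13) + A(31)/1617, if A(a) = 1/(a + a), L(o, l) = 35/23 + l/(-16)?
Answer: -479614277/86118186 ≈ -5.5693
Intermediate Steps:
L(o, l) = 35/23 - l/16 (L(o, l) = 35*(1/23) + l*(-1/16) = 35/23 - l/16)
A(a) = 1/(2*a)
(-1*(-13)*(-1))/L(-32, -13) + A(31)/1617 = (-1*(-13)*(-1))/(35/23 - 1/16*(-13)) + ((1/2)/31)/1617 = (13*(-1))/(35/23 + 13/16) + ((1/2)*(1/31))*(1/1617) = -13/859/368 + (1/62)*(1/1617) = -13*368/859 + 1/100254 = -4784/859 + 1/100254 = -479614277/86118186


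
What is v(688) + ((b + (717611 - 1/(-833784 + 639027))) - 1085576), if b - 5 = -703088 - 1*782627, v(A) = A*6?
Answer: -360212225078/194757 ≈ -1.8495e+6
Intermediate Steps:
v(A) = 6*A
b = -1485710 (b = 5 + (-703088 - 1*782627) = 5 + (-703088 - 782627) = 5 - 1485715 = -1485710)
v(688) + ((b + (717611 - 1/(-833784 + 639027))) - 1085576) = 6*688 + ((-1485710 + (717611 - 1/(-833784 + 639027))) - 1085576) = 4128 + ((-1485710 + (717611 - 1/(-194757))) - 1085576) = 4128 + ((-1485710 + (717611 - 1*(-1/194757))) - 1085576) = 4128 + ((-1485710 + (717611 + 1/194757)) - 1085576) = 4128 + ((-1485710 + 139759765528/194757) - 1085576) = 4128 + (-149592656942/194757 - 1085576) = 4128 - 361016181974/194757 = -360212225078/194757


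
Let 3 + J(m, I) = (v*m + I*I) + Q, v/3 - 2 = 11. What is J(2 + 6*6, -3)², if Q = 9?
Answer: 2241009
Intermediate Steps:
v = 39 (v = 6 + 3*11 = 6 + 33 = 39)
J(m, I) = 6 + I² + 39*m (J(m, I) = -3 + ((39*m + I*I) + 9) = -3 + ((39*m + I²) + 9) = -3 + ((I² + 39*m) + 9) = -3 + (9 + I² + 39*m) = 6 + I² + 39*m)
J(2 + 6*6, -3)² = (6 + (-3)² + 39*(2 + 6*6))² = (6 + 9 + 39*(2 + 36))² = (6 + 9 + 39*38)² = (6 + 9 + 1482)² = 1497² = 2241009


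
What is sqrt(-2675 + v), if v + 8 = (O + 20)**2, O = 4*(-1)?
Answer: I*sqrt(2427) ≈ 49.265*I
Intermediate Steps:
O = -4
v = 248 (v = -8 + (-4 + 20)**2 = -8 + 16**2 = -8 + 256 = 248)
sqrt(-2675 + v) = sqrt(-2675 + 248) = sqrt(-2427) = I*sqrt(2427)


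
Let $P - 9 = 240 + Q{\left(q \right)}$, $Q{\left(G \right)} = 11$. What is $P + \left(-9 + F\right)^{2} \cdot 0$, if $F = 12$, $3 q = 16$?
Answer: $260$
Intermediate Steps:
$q = \frac{16}{3}$ ($q = \frac{1}{3} \cdot 16 = \frac{16}{3} \approx 5.3333$)
$P = 260$ ($P = 9 + \left(240 + 11\right) = 9 + 251 = 260$)
$P + \left(-9 + F\right)^{2} \cdot 0 = 260 + \left(-9 + 12\right)^{2} \cdot 0 = 260 + 3^{2} \cdot 0 = 260 + 9 \cdot 0 = 260 + 0 = 260$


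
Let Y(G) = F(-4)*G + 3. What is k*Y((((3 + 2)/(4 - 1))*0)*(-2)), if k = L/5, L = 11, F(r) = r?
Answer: 33/5 ≈ 6.6000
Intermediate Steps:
Y(G) = 3 - 4*G (Y(G) = -4*G + 3 = 3 - 4*G)
k = 11/5 ≈ 2.2000
k*Y((((3 + 2)/(4 - 1))*0)*(-2)) = 11*(3 - 4*((3 + 2)/(4 - 1))*0*(-2))/5 = 11*(3 - 4*(5/3)*0*(-2))/5 = 11*(3 - 0*(-2))/5 = 11*(3 - 4*0)/5 = 11*(3 + 0)/5 = (11/5)*3 = 33/5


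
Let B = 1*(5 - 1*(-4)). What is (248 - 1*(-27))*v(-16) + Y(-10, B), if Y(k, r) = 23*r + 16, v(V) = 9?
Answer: 2698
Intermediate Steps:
B = 9 (B = 1*(5 + 4) = 1*9 = 9)
Y(k, r) = 16 + 23*r
(248 - 1*(-27))*v(-16) + Y(-10, B) = (248 - 1*(-27))*9 + (16 + 23*9) = (248 + 27)*9 + (16 + 207) = 275*9 + 223 = 2475 + 223 = 2698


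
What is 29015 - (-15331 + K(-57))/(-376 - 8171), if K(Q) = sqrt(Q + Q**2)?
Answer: 247975874/8547 + 2*sqrt(798)/8547 ≈ 29013.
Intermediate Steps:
29015 - (-15331 + K(-57))/(-376 - 8171) = 29015 - (-15331 + sqrt(-57*(1 - 57)))/(-376 - 8171) = 29015 - (-15331 + sqrt(-57*(-56)))/(-8547) = 29015 - (-15331 + sqrt(3192))*(-1)/8547 = 29015 - (-15331 + 2*sqrt(798))*(-1)/8547 = 29015 - (15331/8547 - 2*sqrt(798)/8547) = 29015 + (-15331/8547 + 2*sqrt(798)/8547) = 247975874/8547 + 2*sqrt(798)/8547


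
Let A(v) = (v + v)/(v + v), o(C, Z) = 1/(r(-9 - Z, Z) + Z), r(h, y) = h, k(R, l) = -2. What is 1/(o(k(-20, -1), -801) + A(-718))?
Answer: 9/8 ≈ 1.1250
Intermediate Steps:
o(C, Z) = -1/9 (o(C, Z) = 1/((-9 - Z) + Z) = 1/(-9) = -1/9)
A(v) = 1 (A(v) = (2*v)/((2*v)) = (2*v)*(1/(2*v)) = 1)
1/(o(k(-20, -1), -801) + A(-718)) = 1/(-1/9 + 1) = 1/(8/9) = 9/8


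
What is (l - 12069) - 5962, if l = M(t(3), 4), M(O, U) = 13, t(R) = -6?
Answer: -18018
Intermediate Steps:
l = 13
(l - 12069) - 5962 = (13 - 12069) - 5962 = -12056 - 5962 = -18018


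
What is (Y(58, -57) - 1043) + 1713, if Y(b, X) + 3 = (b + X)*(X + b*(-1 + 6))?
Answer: 900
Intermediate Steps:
Y(b, X) = -3 + (X + b)*(X + 5*b) (Y(b, X) = -3 + (b + X)*(X + b*(-1 + 6)) = -3 + (X + b)*(X + b*5) = -3 + (X + b)*(X + 5*b))
(Y(58, -57) - 1043) + 1713 = ((-3 + (-57)² + 5*58² + 6*(-57)*58) - 1043) + 1713 = ((-3 + 3249 + 5*3364 - 19836) - 1043) + 1713 = ((-3 + 3249 + 16820 - 19836) - 1043) + 1713 = (230 - 1043) + 1713 = -813 + 1713 = 900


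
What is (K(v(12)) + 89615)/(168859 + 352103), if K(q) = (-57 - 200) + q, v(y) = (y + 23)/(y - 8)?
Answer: 357467/2083848 ≈ 0.17154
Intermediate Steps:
v(y) = (23 + y)/(-8 + y)
K(q) = -257 + q
(K(v(12)) + 89615)/(168859 + 352103) = ((-257 + (23 + 12)/(-8 + 12)) + 89615)/(168859 + 352103) = ((-257 + 35/4) + 89615)/520962 = ((-257 + (¼)*35) + 89615)*(1/520962) = ((-257 + 35/4) + 89615)*(1/520962) = (-993/4 + 89615)*(1/520962) = (357467/4)*(1/520962) = 357467/2083848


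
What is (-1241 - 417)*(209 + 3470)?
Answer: -6099782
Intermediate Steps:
(-1241 - 417)*(209 + 3470) = -1658*3679 = -6099782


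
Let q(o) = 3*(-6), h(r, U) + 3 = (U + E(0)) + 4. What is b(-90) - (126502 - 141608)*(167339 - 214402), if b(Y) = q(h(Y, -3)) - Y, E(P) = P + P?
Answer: -710933606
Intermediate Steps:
E(P) = 2*P
h(r, U) = 1 + U (h(r, U) = -3 + ((U + 2*0) + 4) = -3 + ((U + 0) + 4) = -3 + (U + 4) = -3 + (4 + U) = 1 + U)
q(o) = -18
b(Y) = -18 - Y
b(-90) - (126502 - 141608)*(167339 - 214402) = (-18 - 1*(-90)) - (126502 - 141608)*(167339 - 214402) = (-18 + 90) - (-15106)*(-47063) = 72 - 1*710933678 = 72 - 710933678 = -710933606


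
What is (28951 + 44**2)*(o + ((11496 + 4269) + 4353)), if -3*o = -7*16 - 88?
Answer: 1870331398/3 ≈ 6.2344e+8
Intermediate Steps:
o = 200/3 (o = -(-7*16 - 88)/3 = -(-112 - 88)/3 = -1/3*(-200) = 200/3 ≈ 66.667)
(28951 + 44**2)*(o + ((11496 + 4269) + 4353)) = (28951 + 44**2)*(200/3 + ((11496 + 4269) + 4353)) = (28951 + 1936)*(200/3 + (15765 + 4353)) = 30887*(200/3 + 20118) = 30887*(60554/3) = 1870331398/3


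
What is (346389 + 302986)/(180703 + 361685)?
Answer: 649375/542388 ≈ 1.1973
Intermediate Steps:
(346389 + 302986)/(180703 + 361685) = 649375/542388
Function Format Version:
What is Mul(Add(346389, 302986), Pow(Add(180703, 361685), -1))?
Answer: Rational(649375, 542388) ≈ 1.1973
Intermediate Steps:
Mul(Add(346389, 302986), Pow(Add(180703, 361685), -1)) = Mul(649375, Pow(542388, -1)) = Mul(649375, Rational(1, 542388)) = Rational(649375, 542388)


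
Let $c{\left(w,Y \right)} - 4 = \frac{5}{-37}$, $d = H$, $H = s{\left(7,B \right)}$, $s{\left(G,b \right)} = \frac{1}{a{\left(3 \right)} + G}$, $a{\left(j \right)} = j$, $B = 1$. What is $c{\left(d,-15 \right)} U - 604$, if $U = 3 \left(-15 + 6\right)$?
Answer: $- \frac{26209}{37} \approx -708.35$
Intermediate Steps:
$U = -27$ ($U = 3 \left(-9\right) = -27$)
$s{\left(G,b \right)} = \frac{1}{3 + G}$
$H = \frac{1}{10}$ ($H = \frac{1}{3 + 7} = \frac{1}{10} \approx 0.1$)
$d = \frac{1}{10} \approx 0.1$
$c{\left(w,Y \right)} = \frac{143}{37}$ ($c{\left(w,Y \right)} = 4 + \frac{5}{-37} = 4 + 5 \left(- \frac{1}{37}\right) = 4 - \frac{5}{37} = \frac{143}{37}$)
$c{\left(d,-15 \right)} U - 604 = \frac{143}{37} \left(-27\right) - 604 = - \frac{3861}{37} - 604 = - \frac{26209}{37}$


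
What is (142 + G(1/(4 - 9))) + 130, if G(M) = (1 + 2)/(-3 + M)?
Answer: 4337/16 ≈ 271.06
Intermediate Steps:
G(M) = 3/(-3 + M)
(142 + G(1/(4 - 9))) + 130 = (142 + 3/(-3 + 1/(4 - 9))) + 130 = (142 + 3/(-3 + 1/(-5))) + 130 = (142 + 3/(-3 - ⅕)) + 130 = (142 + 3/(-16/5)) + 130 = (142 + 3*(-5/16)) + 130 = (142 - 15/16) + 130 = 2257/16 + 130 = 4337/16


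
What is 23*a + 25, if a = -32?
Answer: -711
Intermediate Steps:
23*a + 25 = 23*(-32) + 25 = -736 + 25 = -711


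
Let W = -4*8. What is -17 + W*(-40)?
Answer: 1263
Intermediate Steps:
W = -32
-17 + W*(-40) = -17 - 32*(-40) = -17 + 1280 = 1263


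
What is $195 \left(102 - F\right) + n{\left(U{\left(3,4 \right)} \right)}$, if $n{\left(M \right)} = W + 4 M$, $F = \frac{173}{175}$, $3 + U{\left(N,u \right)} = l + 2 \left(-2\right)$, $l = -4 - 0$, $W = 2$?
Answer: $\frac{687933}{35} \approx 19655.0$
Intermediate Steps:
$l = -4$ ($l = -4 + 0 = -4$)
$U{\left(N,u \right)} = -11$ ($U{\left(N,u \right)} = -3 + \left(-4 + 2 \left(-2\right)\right) = -3 - 8 = -11$)
$F = \frac{173}{175}$ ($F = 173 \cdot \frac{1}{175} = \frac{173}{175} \approx 0.98857$)
$n{\left(M \right)} = 2 + 4 M$
$195 \left(102 - F\right) + n{\left(U{\left(3,4 \right)} \right)} = 195 \left(102 - \frac{173}{175}\right) + \left(2 + 4 \left(-11\right)\right) = 195 \left(102 - \frac{173}{175}\right) + \left(2 - 44\right) = 195 \cdot \frac{17677}{175} - 42 = \frac{689403}{35} - 42 = \frac{687933}{35}$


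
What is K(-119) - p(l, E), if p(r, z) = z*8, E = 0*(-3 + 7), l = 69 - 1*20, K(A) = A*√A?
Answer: -119*I*√119 ≈ -1298.1*I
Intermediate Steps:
K(A) = A^(3/2)
l = 49 (l = 69 - 20 = 49)
E = 0 (E = 0*4 = 0)
p(r, z) = 8*z
K(-119) - p(l, E) = (-119)^(3/2) - 8*0 = -119*I*√119 - 1*0 = -119*I*√119 + 0 = -119*I*√119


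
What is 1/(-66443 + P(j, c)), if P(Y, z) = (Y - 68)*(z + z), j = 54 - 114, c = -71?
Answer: -1/48267 ≈ -2.0718e-5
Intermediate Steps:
j = -60
P(Y, z) = 2*z*(-68 + Y) (P(Y, z) = (-68 + Y)*(2*z) = 2*z*(-68 + Y))
1/(-66443 + P(j, c)) = 1/(-66443 + 2*(-71)*(-68 - 60)) = 1/(-66443 + 2*(-71)*(-128)) = 1/(-66443 + 18176) = 1/(-48267) = -1/48267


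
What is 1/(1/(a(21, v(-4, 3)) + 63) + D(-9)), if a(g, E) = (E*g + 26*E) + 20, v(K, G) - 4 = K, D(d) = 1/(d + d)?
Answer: -1494/65 ≈ -22.985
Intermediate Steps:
D(d) = 1/(2*d)
v(K, G) = 4 + K
a(g, E) = 20 + 26*E + E*g (a(g, E) = (26*E + E*g) + 20 = 20 + 26*E + E*g)
1/(1/(a(21, v(-4, 3)) + 63) + D(-9)) = 1/(1/((20 + 26*(4 - 4) + (4 - 4)*21) + 63) + (½)/(-9)) = 1/(1/((20 + 26*0 + 0*21) + 63) + (½)*(-⅑)) = 1/(1/((20 + 0 + 0) + 63) - 1/18) = 1/(1/(20 + 63) - 1/18) = 1/(1/83 - 1/18) = 1/(-65/1494) = -1494/65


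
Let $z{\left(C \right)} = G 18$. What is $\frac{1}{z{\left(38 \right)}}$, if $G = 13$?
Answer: $\frac{1}{234} \approx 0.0042735$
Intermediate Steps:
$z{\left(C \right)} = 234$ ($z{\left(C \right)} = 13 \cdot 18 = 234$)
$\frac{1}{z{\left(38 \right)}} = \frac{1}{234}$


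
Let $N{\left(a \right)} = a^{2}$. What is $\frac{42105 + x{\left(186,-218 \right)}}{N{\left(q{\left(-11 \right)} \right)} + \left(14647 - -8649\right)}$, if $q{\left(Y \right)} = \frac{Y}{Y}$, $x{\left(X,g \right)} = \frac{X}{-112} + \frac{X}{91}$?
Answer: $\frac{30652719}{16960216} \approx 1.8073$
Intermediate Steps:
$x{\left(X,g \right)} = \frac{3 X}{1456}$ ($x{\left(X,g \right)} = X \left(- \frac{1}{112}\right) + X \frac{1}{91} = - \frac{X}{112} + \frac{X}{91} = \frac{3 X}{1456}$)
$q{\left(Y \right)} = 1$
$\frac{42105 + x{\left(186,-218 \right)}}{N{\left(q{\left(-11 \right)} \right)} + \left(14647 - -8649\right)} = \frac{42105 + \frac{3}{1456} \cdot 186}{1^{2} + \left(14647 - -8649\right)} = \frac{42105 + \frac{279}{728}}{1 + \left(14647 + 8649\right)} = \frac{30652719}{728 \left(1 + 23296\right)} = \frac{30652719}{728 \cdot 23297} = \frac{30652719}{728} \cdot \frac{1}{23297} = \frac{30652719}{16960216}$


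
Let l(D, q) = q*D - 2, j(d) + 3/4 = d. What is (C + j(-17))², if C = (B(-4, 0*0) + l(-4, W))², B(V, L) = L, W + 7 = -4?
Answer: 48790225/16 ≈ 3.0494e+6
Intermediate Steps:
W = -11 (W = -7 - 4 = -11)
j(d) = -¾ + d
l(D, q) = -2 + D*q (l(D, q) = D*q - 2 = -2 + D*q)
C = 1764 (C = (0*0 + (-2 - 4*(-11)))² = (0 + (-2 + 44))² = (0 + 42)² = 42² = 1764)
(C + j(-17))² = (1764 + (-¾ - 17))² = (1764 - 71/4)² = (6985/4)² = 48790225/16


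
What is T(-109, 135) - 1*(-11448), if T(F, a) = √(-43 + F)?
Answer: 11448 + 2*I*√38 ≈ 11448.0 + 12.329*I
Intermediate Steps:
T(-109, 135) - 1*(-11448) = √(-43 - 109) - 1*(-11448) = √(-152) + 11448 = 2*I*√38 + 11448 = 11448 + 2*I*√38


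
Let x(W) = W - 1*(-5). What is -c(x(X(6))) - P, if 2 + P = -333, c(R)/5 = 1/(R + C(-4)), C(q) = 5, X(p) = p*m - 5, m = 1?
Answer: 3680/11 ≈ 334.55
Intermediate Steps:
X(p) = -5 + p (X(p) = p*1 - 5 = p - 5 = -5 + p)
x(W) = 5 + W (x(W) = W + 5 = 5 + W)
c(R) = 5/(5 + R) (c(R) = 5/(R + 5) = 5/(5 + R))
P = -335 (P = -2 - 333 = -335)
-c(x(X(6))) - P = -5/(5 + (5 + (-5 + 6))) - 1*(-335) = -5/(5 + (5 + 1)) + 335 = -5/(5 + 6) + 335 = -5/11 + 335 = 3680/11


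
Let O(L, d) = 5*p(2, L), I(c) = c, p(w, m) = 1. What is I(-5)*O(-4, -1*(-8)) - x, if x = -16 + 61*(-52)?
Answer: 3163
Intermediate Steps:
O(L, d) = 5 (O(L, d) = 5*1 = 5)
x = -3188 (x = -16 - 3172 = -3188)
I(-5)*O(-4, -1*(-8)) - x = -5*5 - 1*(-3188) = -25 + 3188 = 3163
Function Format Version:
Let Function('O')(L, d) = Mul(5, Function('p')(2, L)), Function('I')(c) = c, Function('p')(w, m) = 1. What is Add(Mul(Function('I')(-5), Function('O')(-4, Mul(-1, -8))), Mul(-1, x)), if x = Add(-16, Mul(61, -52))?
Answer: 3163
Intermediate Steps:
Function('O')(L, d) = 5 (Function('O')(L, d) = Mul(5, 1) = 5)
x = -3188 (x = Add(-16, -3172) = -3188)
Add(Mul(Function('I')(-5), Function('O')(-4, Mul(-1, -8))), Mul(-1, x)) = Add(Mul(-5, 5), Mul(-1, -3188)) = Add(-25, 3188) = 3163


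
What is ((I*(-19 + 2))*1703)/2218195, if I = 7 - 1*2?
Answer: -28951/443639 ≈ -0.065258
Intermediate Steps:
I = 5 (I = 7 - 2 = 5)
((I*(-19 + 2))*1703)/2218195 = ((5*(-19 + 2))*1703)/2218195 = ((5*(-17))*1703)*(1/2218195) = -85*1703*(1/2218195) = -144755*1/2218195 = -28951/443639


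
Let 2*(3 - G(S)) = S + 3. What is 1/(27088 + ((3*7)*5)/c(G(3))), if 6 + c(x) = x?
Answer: 2/54141 ≈ 3.6941e-5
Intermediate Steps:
G(S) = 3/2 - S/2 (G(S) = 3 - (S + 3)/2 = 3 - (3 + S)/2 = 3 + (-3/2 - S/2) = 3/2 - S/2)
c(x) = -6 + x
1/(27088 + ((3*7)*5)/c(G(3))) = 1/(27088 + ((3*7)*5)/(-6 + (3/2 - 1/2*3))) = 1/(27088 + (21*5)/(-6 + (3/2 - 3/2))) = 1/(27088 + 105/(-6 + 0)) = 1/(27088 + 105/(-6)) = 1/(27088 - 1/6*105) = 1/(27088 - 35/2) = 1/(54141/2) = 2/54141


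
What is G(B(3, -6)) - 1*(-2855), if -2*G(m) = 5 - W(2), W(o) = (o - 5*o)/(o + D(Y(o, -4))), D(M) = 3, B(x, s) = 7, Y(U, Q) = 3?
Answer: 28517/10 ≈ 2851.7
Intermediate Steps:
W(o) = -4*o/(3 + o) (W(o) = (o - 5*o)/(o + 3) = (-4*o)/(3 + o) = -4*o/(3 + o))
G(m) = -33/10 (G(m) = -(5 - (-4)*2/(3 + 2))/2 = -(5 - (-4)*2/5)/2 = -(5 - 1*(-8/5))/2 = -(5 + 8/5)/2 = -½*33/5 = -33/10)
G(B(3, -6)) - 1*(-2855) = -33/10 - 1*(-2855) = -33/10 + 2855 = 28517/10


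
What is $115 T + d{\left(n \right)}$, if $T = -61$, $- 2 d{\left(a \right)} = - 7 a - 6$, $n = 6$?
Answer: $-6991$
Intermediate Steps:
$d{\left(a \right)} = 3 + \frac{7 a}{2}$ ($d{\left(a \right)} = - \frac{- 7 a - 6}{2} = - \frac{-6 - 7 a}{2} = 3 + \frac{7 a}{2}$)
$115 T + d{\left(n \right)} = 115 \left(-61\right) + \left(3 + \frac{7}{2} \cdot 6\right) = -7015 + \left(3 + 21\right) = -7015 + 24 = -6991$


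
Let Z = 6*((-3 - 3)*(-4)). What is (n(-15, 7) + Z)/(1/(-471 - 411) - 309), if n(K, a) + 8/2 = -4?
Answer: -119952/272539 ≈ -0.44013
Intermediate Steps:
n(K, a) = -8 (n(K, a) = -4 - 4 = -8)
Z = 144 (Z = 6*(-6*(-4)) = 6*24 = 144)
(n(-15, 7) + Z)/(1/(-471 - 411) - 309) = (-8 + 144)/(1/(-471 - 411) - 309) = 136/(1/(-882) - 309) = 136/(-1/882 - 309) = 136/(-272539/882) = 136*(-882/272539) = -119952/272539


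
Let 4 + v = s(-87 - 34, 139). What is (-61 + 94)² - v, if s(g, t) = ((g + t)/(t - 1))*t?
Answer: 24722/23 ≈ 1074.9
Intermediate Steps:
s(g, t) = t*(g + t)/(-1 + t) (s(g, t) = ((g + t)/(-1 + t))*t = t*(g + t)/(-1 + t))
v = 325/23 (v = -4 + 139*((-87 - 34) + 139)/(-1 + 139) = -4 + 139*(-121 + 139)/138 = -4 + 139*(1/138)*18 = -4 + 417/23 = 325/23 ≈ 14.130)
(-61 + 94)² - v = (-61 + 94)² - 1*325/23 = 33² - 325/23 = 1089 - 325/23 = 24722/23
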